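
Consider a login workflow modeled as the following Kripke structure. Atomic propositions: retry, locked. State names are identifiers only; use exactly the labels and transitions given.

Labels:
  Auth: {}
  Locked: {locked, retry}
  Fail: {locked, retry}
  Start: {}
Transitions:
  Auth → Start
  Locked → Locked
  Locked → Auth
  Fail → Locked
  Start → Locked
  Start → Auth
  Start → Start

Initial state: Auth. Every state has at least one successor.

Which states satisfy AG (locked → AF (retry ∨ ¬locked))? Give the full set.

States satisfying locked → AF (retry ∨ ¬locked): {Auth, Locked, Fail, Start}.
States satisfying AG (locked → AF (retry ∨ ¬locked)): {Auth, Locked, Fail, Start}.

{Auth, Locked, Fail, Start}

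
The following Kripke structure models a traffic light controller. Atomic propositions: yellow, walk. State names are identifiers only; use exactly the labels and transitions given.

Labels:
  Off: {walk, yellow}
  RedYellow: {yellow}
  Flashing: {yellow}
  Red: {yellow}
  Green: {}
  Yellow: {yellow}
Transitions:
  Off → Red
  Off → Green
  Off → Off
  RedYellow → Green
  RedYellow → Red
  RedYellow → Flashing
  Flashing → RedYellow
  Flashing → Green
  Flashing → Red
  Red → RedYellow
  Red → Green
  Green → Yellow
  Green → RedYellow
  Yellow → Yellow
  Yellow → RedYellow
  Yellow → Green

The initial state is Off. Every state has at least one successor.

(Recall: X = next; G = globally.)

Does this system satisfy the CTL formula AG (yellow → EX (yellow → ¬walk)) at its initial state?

States satisfying yellow → EX (yellow → ¬walk): {Off, RedYellow, Flashing, Red, Green, Yellow}.
States satisfying AG (yellow → EX (yellow → ¬walk)): {Off, RedYellow, Flashing, Red, Green, Yellow}.
Every state reachable from Off satisfies yellow → EX (yellow → ¬walk).
Off ∈ Sat(AG (yellow → EX (yellow → ¬walk))).

Satisfied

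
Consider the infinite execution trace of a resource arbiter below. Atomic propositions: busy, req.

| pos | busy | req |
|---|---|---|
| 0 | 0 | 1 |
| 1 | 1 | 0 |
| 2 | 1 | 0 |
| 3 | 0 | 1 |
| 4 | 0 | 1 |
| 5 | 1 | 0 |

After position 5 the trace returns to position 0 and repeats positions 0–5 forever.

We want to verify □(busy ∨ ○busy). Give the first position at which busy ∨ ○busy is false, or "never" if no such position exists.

3

Check busy ∨ ○busy at each position in order: 0 ✓, 1 ✓, 2 ✓.
At position 3 the labels are {req} and the next position 4 has {req}, so busy ∨ ○busy is false there. This is the first violation.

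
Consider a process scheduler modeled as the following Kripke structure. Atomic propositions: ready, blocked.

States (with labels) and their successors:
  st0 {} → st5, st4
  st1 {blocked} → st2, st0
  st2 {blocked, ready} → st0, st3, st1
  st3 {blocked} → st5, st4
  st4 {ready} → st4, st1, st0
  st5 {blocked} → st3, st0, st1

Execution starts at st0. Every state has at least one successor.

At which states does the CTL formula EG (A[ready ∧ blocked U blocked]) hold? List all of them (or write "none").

States satisfying A[ready ∧ blocked U blocked]: {st1, st2, st3, st5}.
States satisfying EG (A[ready ∧ blocked U blocked]): {st1, st2, st3, st5}.

{st1, st2, st3, st5}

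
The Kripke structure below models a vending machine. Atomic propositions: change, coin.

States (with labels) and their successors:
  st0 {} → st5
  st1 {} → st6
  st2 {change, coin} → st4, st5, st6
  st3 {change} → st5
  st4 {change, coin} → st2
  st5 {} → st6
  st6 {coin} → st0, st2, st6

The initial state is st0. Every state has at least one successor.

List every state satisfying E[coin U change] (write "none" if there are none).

States satisfying coin: {st2, st4, st6}.
States satisfying change: {st2, st3, st4}.
States satisfying E[coin U change]: {st2, st3, st4, st6}.

{st2, st3, st4, st6}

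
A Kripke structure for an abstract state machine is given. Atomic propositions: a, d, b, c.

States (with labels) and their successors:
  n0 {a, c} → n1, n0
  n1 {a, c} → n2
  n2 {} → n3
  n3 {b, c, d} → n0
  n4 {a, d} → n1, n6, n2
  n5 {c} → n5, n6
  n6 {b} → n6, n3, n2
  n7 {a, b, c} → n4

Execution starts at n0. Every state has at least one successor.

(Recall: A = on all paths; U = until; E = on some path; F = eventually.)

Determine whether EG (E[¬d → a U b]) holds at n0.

Violated

States satisfying E[¬d → a U b]: {n3, n4, n6, n7}.
States satisfying EG (E[¬d → a U b]): {n4, n6, n7}.
No suitable path/successor from n0 witnesses the formula.
n0 ∉ Sat(EG (E[¬d → a U b])).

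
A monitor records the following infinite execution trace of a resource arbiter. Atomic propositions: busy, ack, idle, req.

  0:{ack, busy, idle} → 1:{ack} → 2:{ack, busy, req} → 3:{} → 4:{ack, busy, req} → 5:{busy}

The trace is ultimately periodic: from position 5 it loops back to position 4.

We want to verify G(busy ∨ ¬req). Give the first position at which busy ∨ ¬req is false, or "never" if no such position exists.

busy ∨ ¬req holds at every position 0..5, and those are all the positions the trace ever visits, so the invariant G(busy ∨ ¬req) is never violated.

never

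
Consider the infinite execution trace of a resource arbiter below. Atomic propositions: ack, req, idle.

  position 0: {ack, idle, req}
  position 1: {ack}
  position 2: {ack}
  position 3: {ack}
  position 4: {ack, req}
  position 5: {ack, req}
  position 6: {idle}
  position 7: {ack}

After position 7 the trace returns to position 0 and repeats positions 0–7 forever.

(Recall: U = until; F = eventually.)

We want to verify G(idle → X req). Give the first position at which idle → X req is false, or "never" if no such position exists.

0

At position 0 the labels are {ack, idle, req} and the next position 1 has {ack}, so idle → X req is false there. This is the first violation.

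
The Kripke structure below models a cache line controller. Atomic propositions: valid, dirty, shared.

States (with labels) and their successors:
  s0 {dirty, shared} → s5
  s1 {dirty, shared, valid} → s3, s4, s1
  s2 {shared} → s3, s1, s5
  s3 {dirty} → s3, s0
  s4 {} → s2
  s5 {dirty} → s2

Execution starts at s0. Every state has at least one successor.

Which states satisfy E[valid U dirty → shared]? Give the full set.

{s0, s1, s2, s4}

States satisfying valid: {s1}.
States satisfying dirty → shared: {s0, s1, s2, s4}.
States satisfying E[valid U dirty → shared]: {s0, s1, s2, s4}.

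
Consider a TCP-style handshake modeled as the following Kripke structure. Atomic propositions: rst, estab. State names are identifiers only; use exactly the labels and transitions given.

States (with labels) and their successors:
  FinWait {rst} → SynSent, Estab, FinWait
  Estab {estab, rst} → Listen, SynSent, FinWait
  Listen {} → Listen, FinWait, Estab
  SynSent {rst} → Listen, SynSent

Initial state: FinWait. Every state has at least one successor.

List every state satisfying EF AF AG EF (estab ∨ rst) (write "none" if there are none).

States satisfying AF AG EF (estab ∨ rst): {FinWait, Estab, Listen, SynSent}.
States satisfying EF AF AG EF (estab ∨ rst): {FinWait, Estab, Listen, SynSent}.

{FinWait, Estab, Listen, SynSent}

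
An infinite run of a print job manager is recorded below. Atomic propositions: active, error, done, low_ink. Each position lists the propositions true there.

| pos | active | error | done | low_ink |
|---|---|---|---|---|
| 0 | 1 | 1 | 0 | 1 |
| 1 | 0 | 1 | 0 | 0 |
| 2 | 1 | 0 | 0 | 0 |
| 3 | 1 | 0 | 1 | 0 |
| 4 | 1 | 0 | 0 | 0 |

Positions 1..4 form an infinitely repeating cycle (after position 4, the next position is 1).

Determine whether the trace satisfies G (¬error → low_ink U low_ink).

¬error → low_ink U low_ink must hold at every position from 0 onward. It fails at position 2, so G (¬error → low_ink U low_ink) is false.
Positions where ¬error holds: 2, 3, 4.
Check low_ink U low_ink at each: 2→fails, 3→fails, 4→fails.

Violated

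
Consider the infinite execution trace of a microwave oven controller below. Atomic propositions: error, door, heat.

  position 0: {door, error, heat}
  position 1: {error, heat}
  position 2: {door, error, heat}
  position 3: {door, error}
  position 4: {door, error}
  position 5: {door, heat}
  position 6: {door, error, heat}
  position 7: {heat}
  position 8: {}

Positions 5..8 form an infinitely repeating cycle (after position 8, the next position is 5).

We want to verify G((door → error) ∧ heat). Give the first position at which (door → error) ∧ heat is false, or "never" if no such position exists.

3

Check (door → error) ∧ heat at each position in order: 0 ✓, 1 ✓, 2 ✓.
At position 3 the labels are {door, error}, so (door → error) ∧ heat is false there. This is the first violation.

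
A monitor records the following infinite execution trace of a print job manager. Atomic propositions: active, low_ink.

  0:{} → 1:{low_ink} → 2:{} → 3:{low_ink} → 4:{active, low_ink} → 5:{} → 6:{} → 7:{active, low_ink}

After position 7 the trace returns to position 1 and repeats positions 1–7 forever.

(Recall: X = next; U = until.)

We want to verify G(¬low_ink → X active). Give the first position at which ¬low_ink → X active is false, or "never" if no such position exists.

At position 0 the labels are {} and the next position 1 has {low_ink}, so ¬low_ink → X active is false there. This is the first violation.

0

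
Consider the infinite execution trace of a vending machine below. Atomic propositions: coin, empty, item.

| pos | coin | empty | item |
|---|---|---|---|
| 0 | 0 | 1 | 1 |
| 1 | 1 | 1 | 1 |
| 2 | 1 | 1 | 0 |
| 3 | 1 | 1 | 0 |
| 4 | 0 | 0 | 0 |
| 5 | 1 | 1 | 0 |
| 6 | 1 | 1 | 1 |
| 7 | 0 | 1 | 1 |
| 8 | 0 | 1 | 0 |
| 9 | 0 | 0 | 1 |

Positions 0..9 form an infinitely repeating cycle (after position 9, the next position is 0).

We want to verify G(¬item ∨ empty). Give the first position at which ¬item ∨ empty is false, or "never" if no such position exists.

9

Check ¬item ∨ empty at each position in order: 0 ✓, 1 ✓, 2 ✓, 3 ✓, 4 ✓, 5 ✓, 6 ✓, 7 ✓, 8 ✓.
At position 9 the labels are {item}, so ¬item ∨ empty is false there. This is the first violation.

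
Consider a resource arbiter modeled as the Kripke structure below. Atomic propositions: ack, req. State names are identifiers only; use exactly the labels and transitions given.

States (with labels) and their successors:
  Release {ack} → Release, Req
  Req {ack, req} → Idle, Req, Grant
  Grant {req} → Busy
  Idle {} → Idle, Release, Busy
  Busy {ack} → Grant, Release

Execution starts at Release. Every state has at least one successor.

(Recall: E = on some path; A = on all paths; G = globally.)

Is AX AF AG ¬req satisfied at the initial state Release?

Does not hold

States satisfying AF AG ¬req: ∅.
States satisfying AX AF AG ¬req: ∅.
Release ∉ Sat(AX AF AG ¬req).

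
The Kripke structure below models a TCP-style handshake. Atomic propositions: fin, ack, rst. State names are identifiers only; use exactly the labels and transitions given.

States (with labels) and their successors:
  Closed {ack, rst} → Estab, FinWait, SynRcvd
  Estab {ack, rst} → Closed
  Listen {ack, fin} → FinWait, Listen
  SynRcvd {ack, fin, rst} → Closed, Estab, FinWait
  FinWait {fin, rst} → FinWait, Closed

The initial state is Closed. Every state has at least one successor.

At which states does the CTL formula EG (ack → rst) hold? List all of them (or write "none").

{Closed, Estab, SynRcvd, FinWait}

States satisfying ack → rst: {Closed, Estab, SynRcvd, FinWait}.
States satisfying EG (ack → rst): {Closed, Estab, SynRcvd, FinWait}.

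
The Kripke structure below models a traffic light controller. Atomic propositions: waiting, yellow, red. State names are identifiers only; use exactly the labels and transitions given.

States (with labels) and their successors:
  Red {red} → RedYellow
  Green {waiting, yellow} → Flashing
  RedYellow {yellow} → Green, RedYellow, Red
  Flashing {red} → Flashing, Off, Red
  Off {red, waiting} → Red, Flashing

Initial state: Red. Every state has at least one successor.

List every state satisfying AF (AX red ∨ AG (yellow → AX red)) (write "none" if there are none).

{Green, Flashing, Off}

States satisfying AX red ∨ AG (yellow → AX red): {Green, Flashing, Off}.
States satisfying AF (AX red ∨ AG (yellow → AX red)): {Green, Flashing, Off}.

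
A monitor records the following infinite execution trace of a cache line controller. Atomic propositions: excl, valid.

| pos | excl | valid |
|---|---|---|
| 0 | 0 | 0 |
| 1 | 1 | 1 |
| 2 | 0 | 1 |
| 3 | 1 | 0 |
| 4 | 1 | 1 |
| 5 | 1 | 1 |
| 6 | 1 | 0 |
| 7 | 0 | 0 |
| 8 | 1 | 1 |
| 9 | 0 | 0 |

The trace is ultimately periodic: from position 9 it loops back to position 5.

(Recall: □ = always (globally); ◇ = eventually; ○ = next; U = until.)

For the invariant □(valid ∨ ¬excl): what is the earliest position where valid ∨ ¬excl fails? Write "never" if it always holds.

3

Check valid ∨ ¬excl at each position in order: 0 ✓, 1 ✓, 2 ✓.
At position 3 the labels are {excl}, so valid ∨ ¬excl is false there. This is the first violation.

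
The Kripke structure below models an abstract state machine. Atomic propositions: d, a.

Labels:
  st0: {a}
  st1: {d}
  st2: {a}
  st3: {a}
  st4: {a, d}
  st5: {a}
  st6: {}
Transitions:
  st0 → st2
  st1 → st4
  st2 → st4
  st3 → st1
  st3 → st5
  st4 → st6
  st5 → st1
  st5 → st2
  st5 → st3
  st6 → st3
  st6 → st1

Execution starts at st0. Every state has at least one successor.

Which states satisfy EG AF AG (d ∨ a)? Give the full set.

States satisfying AF AG (d ∨ a): ∅.
States satisfying EG AF AG (d ∨ a): ∅.

none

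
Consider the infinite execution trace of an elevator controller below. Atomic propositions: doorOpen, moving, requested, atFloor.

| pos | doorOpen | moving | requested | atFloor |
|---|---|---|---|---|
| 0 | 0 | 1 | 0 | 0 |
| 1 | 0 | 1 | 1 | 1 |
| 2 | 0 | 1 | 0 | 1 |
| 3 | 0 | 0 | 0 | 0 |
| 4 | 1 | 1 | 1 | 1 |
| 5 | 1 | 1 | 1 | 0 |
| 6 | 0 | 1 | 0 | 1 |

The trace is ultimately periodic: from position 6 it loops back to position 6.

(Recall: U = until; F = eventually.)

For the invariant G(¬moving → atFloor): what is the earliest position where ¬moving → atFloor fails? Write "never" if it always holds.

3

Check ¬moving → atFloor at each position in order: 0 ✓, 1 ✓, 2 ✓.
At position 3 the labels are {}, so ¬moving → atFloor is false there. This is the first violation.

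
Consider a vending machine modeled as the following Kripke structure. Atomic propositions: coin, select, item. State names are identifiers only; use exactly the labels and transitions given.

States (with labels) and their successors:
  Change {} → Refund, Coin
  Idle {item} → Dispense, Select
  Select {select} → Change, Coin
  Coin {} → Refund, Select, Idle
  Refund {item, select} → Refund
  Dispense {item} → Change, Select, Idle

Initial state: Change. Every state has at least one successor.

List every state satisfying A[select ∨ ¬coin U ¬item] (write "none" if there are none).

States satisfying select ∨ ¬coin: {Change, Idle, Select, Coin, Refund, Dispense}.
States satisfying ¬item: {Change, Select, Coin}.
States satisfying A[select ∨ ¬coin U ¬item]: {Change, Select, Coin}.

{Change, Select, Coin}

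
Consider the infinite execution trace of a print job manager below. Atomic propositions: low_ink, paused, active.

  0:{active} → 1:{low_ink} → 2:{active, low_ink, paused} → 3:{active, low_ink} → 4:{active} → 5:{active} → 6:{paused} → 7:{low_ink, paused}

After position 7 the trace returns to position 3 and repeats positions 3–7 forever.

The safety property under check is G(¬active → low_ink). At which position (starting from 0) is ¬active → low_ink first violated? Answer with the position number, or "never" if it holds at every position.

Check ¬active → low_ink at each position in order: 0 ✓, 1 ✓, 2 ✓, 3 ✓, 4 ✓, 5 ✓.
At position 6 the labels are {paused}, so ¬active → low_ink is false there. This is the first violation.

6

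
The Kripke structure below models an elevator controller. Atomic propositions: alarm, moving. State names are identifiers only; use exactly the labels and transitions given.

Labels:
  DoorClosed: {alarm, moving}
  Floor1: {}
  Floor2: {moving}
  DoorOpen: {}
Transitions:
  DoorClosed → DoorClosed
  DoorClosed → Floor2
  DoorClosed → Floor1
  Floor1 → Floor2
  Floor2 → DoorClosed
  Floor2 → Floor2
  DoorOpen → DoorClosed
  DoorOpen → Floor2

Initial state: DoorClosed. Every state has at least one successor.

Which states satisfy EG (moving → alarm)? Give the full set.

{DoorClosed, DoorOpen}

States satisfying moving → alarm: {DoorClosed, Floor1, DoorOpen}.
States satisfying EG (moving → alarm): {DoorClosed, DoorOpen}.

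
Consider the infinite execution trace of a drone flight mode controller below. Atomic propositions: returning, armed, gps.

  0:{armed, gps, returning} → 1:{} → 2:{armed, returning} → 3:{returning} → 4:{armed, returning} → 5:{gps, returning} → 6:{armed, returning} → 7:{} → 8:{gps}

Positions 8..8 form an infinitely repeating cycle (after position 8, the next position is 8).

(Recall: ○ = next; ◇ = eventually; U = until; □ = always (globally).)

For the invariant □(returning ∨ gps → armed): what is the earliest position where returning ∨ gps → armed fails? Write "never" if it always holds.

Check returning ∨ gps → armed at each position in order: 0 ✓, 1 ✓, 2 ✓.
At position 3 the labels are {returning}, so returning ∨ gps → armed is false there. This is the first violation.

3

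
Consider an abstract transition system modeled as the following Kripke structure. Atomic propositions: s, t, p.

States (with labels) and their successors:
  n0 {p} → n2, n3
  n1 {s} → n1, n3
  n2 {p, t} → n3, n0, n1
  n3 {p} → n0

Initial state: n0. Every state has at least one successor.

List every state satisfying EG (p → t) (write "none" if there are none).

States satisfying p → t: {n1, n2}.
States satisfying EG (p → t): {n1, n2}.

{n1, n2}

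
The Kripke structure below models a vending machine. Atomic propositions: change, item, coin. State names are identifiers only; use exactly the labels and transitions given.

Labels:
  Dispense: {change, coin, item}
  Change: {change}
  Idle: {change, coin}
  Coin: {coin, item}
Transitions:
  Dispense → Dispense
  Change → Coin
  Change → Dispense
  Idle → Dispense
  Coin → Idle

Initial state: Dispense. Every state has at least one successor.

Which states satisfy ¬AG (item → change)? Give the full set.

States satisfying item → change: {Dispense, Change, Idle}.
States satisfying AG (item → change): {Dispense, Idle}.
States satisfying ¬AG (item → change): {Change, Coin}.

{Change, Coin}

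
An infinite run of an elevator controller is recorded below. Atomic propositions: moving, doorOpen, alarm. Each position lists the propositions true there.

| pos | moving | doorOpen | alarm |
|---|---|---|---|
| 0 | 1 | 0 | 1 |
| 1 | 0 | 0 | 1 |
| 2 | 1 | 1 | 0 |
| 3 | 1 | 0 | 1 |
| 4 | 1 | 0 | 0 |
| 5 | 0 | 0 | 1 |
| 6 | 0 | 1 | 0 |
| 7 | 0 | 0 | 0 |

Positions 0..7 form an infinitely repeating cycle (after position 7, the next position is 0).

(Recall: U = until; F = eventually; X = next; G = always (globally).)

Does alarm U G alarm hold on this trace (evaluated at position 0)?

Walking from position 0: at position 2, G alarm has not yet held and alarm fails, so alarm U G alarm is false.

Violated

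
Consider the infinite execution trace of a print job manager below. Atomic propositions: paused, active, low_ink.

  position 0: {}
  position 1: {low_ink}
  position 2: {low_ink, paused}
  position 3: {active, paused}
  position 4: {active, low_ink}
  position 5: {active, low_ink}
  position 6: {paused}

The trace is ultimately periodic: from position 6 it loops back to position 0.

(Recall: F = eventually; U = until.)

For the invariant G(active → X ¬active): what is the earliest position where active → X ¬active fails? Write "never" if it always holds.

3

Check active → X ¬active at each position in order: 0 ✓, 1 ✓, 2 ✓.
At position 3 the labels are {active, paused} and the next position 4 has {active, low_ink}, so active → X ¬active is false there. This is the first violation.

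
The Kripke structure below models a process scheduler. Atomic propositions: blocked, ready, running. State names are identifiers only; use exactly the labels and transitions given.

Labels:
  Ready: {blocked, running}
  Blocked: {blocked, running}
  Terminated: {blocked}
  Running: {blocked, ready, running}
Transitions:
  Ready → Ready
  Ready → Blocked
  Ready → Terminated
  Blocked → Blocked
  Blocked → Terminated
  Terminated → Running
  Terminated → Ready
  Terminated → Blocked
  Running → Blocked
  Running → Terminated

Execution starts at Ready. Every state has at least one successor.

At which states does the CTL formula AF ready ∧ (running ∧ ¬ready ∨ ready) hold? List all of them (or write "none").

{Running}

States satisfying ready: {Running}.
States satisfying AF ready: {Running}.
States satisfying ¬ready: {Ready, Blocked, Terminated}.
States satisfying running ∧ ¬ready: {Ready, Blocked}.
States satisfying running ∧ ¬ready ∨ ready: {Ready, Blocked, Running}.
States satisfying AF ready ∧ (running ∧ ¬ready ∨ ready): {Running}.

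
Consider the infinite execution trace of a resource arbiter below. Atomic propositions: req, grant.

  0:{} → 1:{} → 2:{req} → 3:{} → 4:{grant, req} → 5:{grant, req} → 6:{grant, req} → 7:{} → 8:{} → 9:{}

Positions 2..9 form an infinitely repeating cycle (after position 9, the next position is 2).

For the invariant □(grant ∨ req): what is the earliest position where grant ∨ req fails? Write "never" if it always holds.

0

At position 0 the labels are {}, so grant ∨ req is false there. This is the first violation.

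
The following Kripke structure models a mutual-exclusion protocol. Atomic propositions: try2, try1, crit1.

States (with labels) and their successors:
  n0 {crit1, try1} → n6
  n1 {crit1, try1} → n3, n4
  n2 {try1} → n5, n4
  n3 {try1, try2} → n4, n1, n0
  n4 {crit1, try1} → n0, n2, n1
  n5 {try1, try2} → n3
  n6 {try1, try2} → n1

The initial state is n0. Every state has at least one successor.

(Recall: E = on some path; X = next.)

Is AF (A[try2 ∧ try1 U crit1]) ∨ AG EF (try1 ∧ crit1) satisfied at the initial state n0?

States satisfying A[try2 ∧ try1 U crit1]: {n0, n1, n3, n4, n5, n6}.
States satisfying AF (A[try2 ∧ try1 U crit1]): {n0, n1, n2, n3, n4, n5, n6}.
States satisfying EF (try1 ∧ crit1): {n0, n1, n2, n3, n4, n5, n6}.
States satisfying AG EF (try1 ∧ crit1): {n0, n1, n2, n3, n4, n5, n6}.
States satisfying AF (A[try2 ∧ try1 U crit1]) ∨ AG EF (try1 ∧ crit1): {n0, n1, n2, n3, n4, n5, n6}.
n0 ∈ Sat(AF (A[try2 ∧ try1 U crit1]) ∨ AG EF (try1 ∧ crit1)).

Satisfied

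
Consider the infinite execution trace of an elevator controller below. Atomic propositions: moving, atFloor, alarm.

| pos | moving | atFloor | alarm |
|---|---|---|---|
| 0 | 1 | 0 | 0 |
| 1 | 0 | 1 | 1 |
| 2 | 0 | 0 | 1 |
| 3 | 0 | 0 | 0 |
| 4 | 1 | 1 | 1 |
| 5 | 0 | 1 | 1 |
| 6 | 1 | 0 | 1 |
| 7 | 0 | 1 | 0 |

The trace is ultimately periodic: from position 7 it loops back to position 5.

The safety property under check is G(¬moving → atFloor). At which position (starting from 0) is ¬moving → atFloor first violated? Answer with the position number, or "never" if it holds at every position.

Check ¬moving → atFloor at each position in order: 0 ✓, 1 ✓.
At position 2 the labels are {alarm}, so ¬moving → atFloor is false there. This is the first violation.

2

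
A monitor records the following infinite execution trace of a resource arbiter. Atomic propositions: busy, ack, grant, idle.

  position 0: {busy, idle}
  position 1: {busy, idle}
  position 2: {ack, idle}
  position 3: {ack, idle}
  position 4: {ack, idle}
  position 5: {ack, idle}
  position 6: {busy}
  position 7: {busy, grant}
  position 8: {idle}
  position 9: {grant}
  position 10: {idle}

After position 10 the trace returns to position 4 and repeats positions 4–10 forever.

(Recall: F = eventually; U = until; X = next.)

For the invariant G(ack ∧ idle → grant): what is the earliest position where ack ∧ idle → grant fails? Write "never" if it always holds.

2

Check ack ∧ idle → grant at each position in order: 0 ✓, 1 ✓.
At position 2 the labels are {ack, idle}, so ack ∧ idle → grant is false there. This is the first violation.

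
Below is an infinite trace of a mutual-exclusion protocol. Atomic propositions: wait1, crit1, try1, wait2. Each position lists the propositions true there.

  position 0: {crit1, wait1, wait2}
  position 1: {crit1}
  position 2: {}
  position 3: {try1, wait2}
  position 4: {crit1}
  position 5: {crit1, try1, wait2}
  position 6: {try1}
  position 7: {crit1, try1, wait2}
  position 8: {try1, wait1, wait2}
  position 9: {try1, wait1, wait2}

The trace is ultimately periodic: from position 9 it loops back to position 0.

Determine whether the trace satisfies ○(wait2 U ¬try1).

The position after 0 is 1; wait2 U ¬try1 is true there.

Satisfied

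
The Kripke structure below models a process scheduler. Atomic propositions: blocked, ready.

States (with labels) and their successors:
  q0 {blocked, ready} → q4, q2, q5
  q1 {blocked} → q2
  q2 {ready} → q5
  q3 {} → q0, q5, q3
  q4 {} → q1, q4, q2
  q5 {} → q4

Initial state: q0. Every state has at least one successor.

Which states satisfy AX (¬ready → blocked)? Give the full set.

States satisfying ¬ready → blocked: {q0, q1, q2}.
States satisfying AX (¬ready → blocked): {q1}.

{q1}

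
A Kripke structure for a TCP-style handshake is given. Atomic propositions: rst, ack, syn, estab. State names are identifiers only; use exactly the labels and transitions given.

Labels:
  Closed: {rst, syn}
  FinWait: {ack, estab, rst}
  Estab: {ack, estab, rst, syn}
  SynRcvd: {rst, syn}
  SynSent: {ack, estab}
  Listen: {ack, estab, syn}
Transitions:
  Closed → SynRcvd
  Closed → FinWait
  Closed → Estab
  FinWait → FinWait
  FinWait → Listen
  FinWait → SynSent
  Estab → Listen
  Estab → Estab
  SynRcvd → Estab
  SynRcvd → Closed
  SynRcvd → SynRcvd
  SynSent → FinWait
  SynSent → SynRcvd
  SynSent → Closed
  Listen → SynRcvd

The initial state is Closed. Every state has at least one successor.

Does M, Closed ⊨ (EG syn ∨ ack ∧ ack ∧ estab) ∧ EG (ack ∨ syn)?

States satisfying syn: {Closed, Estab, SynRcvd, Listen}.
States satisfying EG syn: {Closed, Estab, SynRcvd, Listen}.
States satisfying ack ∧ estab: {FinWait, Estab, SynSent, Listen}.
States satisfying ack ∧ ack ∧ estab: {FinWait, Estab, SynSent, Listen}.
States satisfying EG syn ∨ ack ∧ ack ∧ estab: {Closed, FinWait, Estab, SynRcvd, SynSent, Listen}.
States satisfying ack ∨ syn: {Closed, FinWait, Estab, SynRcvd, SynSent, Listen}.
States satisfying EG (ack ∨ syn): {Closed, FinWait, Estab, SynRcvd, SynSent, Listen}.
States satisfying (EG syn ∨ ack ∧ ack ∧ estab) ∧ EG (ack ∨ syn): {Closed, FinWait, Estab, SynRcvd, SynSent, Listen}.
Closed ∈ Sat((EG syn ∨ ack ∧ ack ∧ estab) ∧ EG (ack ∨ syn)).

Holds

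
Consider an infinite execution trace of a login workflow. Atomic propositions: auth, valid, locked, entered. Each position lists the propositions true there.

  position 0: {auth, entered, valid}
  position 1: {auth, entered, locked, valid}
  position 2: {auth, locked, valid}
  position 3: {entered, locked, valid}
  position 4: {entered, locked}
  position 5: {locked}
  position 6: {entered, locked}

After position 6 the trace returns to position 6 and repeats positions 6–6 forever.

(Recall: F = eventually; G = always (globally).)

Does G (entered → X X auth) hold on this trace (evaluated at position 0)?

entered → X X auth must hold at every position from 0 onward. It fails at position 1, so G (entered → X X auth) is false.
Positions where entered holds: 0, 1, 3, 4, 6.
Check X X auth at each: 0→ok, 1→fails, 3→fails, 4→fails, 6→fails.

No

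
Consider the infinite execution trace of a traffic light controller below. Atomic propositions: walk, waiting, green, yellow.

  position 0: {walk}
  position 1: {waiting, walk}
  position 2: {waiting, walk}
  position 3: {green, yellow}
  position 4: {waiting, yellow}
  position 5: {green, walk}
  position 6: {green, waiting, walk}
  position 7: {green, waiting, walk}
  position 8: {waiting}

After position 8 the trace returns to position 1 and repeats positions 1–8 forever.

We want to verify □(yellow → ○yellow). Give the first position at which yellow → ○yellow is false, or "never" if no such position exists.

Check yellow → ○yellow at each position in order: 0 ✓, 1 ✓, 2 ✓, 3 ✓.
At position 4 the labels are {waiting, yellow} and the next position 5 has {green, walk}, so yellow → ○yellow is false there. This is the first violation.

4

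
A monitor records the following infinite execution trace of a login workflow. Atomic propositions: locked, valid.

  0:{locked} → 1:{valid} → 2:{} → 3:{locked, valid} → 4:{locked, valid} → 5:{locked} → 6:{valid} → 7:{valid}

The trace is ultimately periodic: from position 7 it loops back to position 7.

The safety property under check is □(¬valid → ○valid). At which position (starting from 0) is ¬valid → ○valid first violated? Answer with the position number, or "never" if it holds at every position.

¬valid → ○valid holds at every position 0..7, and those are all the positions the trace ever visits, so the invariant □(¬valid → ○valid) is never violated.

never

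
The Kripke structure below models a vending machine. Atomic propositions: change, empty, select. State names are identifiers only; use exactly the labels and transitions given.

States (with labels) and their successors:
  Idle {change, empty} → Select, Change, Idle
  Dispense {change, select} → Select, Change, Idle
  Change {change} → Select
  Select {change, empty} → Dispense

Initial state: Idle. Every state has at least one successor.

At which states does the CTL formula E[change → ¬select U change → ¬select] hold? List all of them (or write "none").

{Idle, Change, Select}

States satisfying change → ¬select: {Idle, Change, Select}.
States satisfying E[change → ¬select U change → ¬select]: {Idle, Change, Select}.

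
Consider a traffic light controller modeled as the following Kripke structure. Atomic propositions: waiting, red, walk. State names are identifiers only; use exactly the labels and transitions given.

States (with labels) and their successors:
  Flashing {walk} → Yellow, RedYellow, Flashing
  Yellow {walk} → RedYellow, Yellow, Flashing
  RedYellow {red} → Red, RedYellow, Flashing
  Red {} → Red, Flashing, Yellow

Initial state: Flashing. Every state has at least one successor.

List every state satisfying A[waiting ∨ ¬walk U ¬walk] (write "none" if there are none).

{RedYellow, Red}

States satisfying waiting ∨ ¬walk: {RedYellow, Red}.
States satisfying ¬walk: {RedYellow, Red}.
States satisfying A[waiting ∨ ¬walk U ¬walk]: {RedYellow, Red}.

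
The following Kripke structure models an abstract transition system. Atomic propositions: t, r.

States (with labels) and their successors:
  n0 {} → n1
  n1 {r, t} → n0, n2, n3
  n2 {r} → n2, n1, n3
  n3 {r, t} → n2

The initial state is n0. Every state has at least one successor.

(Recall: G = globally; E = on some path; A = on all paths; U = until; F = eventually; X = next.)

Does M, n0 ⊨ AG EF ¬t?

Satisfied

States satisfying EF ¬t: {n0, n1, n2, n3}.
States satisfying AG EF ¬t: {n0, n1, n2, n3}.
Every state reachable from n0 satisfies EF ¬t.
n0 ∈ Sat(AG EF ¬t).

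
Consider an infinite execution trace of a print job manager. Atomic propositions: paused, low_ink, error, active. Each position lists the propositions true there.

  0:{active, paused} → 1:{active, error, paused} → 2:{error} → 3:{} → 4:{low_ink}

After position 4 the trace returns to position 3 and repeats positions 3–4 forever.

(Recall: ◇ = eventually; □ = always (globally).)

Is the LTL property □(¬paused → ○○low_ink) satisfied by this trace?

¬paused → ○○low_ink must hold at every position from 0 onward. It fails at position 3, so □(¬paused → ○○low_ink) is false.
Positions where ¬paused holds: 2, 3, 4.
Check ○○low_ink at each: 2→ok, 3→fails, 4→ok.

No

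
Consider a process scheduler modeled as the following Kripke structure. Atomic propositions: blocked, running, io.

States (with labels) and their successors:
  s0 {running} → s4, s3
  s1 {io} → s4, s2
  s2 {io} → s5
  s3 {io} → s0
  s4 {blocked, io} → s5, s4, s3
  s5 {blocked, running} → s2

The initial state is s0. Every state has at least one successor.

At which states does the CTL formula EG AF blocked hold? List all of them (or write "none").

States satisfying AF blocked: {s1, s2, s4, s5}.
States satisfying EG AF blocked: {s1, s2, s4, s5}.

{s1, s2, s4, s5}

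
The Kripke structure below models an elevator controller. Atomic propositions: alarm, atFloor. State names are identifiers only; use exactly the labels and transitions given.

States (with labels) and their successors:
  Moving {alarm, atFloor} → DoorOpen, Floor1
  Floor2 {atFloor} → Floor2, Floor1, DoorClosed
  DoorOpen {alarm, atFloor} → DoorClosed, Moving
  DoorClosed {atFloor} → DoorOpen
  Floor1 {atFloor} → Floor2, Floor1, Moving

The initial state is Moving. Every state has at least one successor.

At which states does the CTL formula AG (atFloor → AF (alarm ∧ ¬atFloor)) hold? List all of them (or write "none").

none

States satisfying atFloor → AF (alarm ∧ ¬atFloor): ∅.
States satisfying AG (atFloor → AF (alarm ∧ ¬atFloor)): ∅.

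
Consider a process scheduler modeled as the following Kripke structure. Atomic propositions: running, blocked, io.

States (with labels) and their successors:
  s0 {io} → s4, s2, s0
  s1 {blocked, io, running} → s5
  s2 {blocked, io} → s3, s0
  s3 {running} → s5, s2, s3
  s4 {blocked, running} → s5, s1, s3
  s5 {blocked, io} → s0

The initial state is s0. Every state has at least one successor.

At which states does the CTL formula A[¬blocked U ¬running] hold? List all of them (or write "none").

{s0, s2, s5}

States satisfying ¬blocked: {s0, s3}.
States satisfying ¬running: {s0, s2, s5}.
States satisfying A[¬blocked U ¬running]: {s0, s2, s5}.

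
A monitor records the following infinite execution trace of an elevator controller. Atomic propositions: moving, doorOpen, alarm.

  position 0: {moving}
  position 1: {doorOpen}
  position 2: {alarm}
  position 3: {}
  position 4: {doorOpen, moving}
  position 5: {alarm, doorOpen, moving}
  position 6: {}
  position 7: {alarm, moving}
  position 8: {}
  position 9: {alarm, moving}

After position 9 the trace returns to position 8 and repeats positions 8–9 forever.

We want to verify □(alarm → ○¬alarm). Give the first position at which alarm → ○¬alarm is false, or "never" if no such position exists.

never

alarm → ○¬alarm holds at every position 0..9, and those are all the positions the trace ever visits, so the invariant □(alarm → ○¬alarm) is never violated.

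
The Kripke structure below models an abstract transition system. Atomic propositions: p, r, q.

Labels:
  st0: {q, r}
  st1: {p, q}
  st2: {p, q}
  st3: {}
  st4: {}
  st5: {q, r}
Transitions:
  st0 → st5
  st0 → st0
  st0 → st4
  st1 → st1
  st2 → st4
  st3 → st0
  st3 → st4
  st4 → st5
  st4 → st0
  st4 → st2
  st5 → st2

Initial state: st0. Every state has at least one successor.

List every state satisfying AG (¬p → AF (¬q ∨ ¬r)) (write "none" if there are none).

States satisfying ¬p → AF (¬q ∨ ¬r): {st1, st2, st3, st4, st5}.
States satisfying AG (¬p → AF (¬q ∨ ¬r)): {st1}.

{st1}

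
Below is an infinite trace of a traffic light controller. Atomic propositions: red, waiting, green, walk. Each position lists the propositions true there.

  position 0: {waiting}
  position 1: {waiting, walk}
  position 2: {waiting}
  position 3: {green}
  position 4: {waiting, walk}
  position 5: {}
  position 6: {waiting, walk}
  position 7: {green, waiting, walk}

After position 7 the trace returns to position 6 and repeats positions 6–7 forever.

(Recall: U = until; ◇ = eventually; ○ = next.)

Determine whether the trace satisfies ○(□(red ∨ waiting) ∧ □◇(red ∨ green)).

Does not hold

The position after 0 is 1; □(red ∨ waiting) ∧ □◇(red ∨ green) is false there.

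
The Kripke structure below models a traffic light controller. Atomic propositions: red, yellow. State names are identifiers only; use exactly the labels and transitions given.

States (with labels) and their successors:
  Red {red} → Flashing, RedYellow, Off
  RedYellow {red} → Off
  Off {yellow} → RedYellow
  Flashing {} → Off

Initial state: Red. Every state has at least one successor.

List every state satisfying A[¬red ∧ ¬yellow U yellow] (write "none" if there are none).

{Off, Flashing}

States satisfying ¬red ∧ ¬yellow: {Flashing}.
States satisfying yellow: {Off}.
States satisfying A[¬red ∧ ¬yellow U yellow]: {Off, Flashing}.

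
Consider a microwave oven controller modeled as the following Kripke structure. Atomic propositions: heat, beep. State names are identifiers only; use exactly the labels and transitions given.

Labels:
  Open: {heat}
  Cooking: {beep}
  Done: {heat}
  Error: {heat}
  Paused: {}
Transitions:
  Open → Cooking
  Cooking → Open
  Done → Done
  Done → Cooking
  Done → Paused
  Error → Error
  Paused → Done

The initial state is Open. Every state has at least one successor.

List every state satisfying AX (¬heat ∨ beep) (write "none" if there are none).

States satisfying ¬heat ∨ beep: {Cooking, Paused}.
States satisfying AX (¬heat ∨ beep): {Open}.

{Open}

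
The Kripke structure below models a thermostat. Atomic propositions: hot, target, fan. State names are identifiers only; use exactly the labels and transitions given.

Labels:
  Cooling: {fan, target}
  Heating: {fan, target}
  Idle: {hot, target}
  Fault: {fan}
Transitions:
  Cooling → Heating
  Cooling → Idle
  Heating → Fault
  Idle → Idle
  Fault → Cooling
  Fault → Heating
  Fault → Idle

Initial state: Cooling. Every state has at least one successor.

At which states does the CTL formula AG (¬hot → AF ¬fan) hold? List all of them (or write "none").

States satisfying ¬hot → AF ¬fan: {Idle}.
States satisfying AG (¬hot → AF ¬fan): {Idle}.

{Idle}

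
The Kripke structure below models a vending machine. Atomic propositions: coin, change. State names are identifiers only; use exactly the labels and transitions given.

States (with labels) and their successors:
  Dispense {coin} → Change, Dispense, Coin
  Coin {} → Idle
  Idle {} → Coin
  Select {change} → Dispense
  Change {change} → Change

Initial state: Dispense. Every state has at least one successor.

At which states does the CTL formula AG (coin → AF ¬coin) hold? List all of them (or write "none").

States satisfying coin → AF ¬coin: {Coin, Idle, Select, Change}.
States satisfying AG (coin → AF ¬coin): {Coin, Idle, Change}.

{Coin, Idle, Change}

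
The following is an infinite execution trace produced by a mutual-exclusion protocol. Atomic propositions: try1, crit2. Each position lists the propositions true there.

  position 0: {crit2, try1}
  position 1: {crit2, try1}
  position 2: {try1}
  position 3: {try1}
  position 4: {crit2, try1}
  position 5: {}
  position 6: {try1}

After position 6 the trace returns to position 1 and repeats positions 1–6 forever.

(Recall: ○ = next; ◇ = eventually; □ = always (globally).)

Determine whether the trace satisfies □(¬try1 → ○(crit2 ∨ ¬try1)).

¬try1 → ○(crit2 ∨ ¬try1) must hold at every position from 0 onward. It fails at position 5, so □(¬try1 → ○(crit2 ∨ ¬try1)) is false.
Positions where ¬try1 holds: 5.
Check ○(crit2 ∨ ¬try1) at each: 5→fails.

No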